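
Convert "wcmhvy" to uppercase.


Input string: 'wcmhvy'
Operation: convert each letter to uppercase
Mapping: 'w'->'W', 'c'->'C', 'm'->'M', 'h'->'H', 'v'->'V', 'y'->'Y'
Result: WCMHVY


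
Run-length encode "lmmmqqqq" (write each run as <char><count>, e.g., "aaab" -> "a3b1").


Input: 'lmmmqqqq'
Operation: identify consecutive runs
Runs: 'l' -> l1, 'mmm' -> m3, 'qqqq' -> q4
Encoded: l1m3q4


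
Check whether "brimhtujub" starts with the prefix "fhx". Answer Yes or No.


Input string: 'brimhtujub'
Prefix to check: 'fhx'
First 3 characters of input: 'bri'
Match: False
Result: No


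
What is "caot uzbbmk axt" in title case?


Input string: 'caot uzbbmk axt'
Operation: capitalize first letter of each word
Word transformations: 'caot'->'Caot', 'uzbbmk'->'Uzbbmk', 'axt'->'Axt'
Result: Caot Uzbbmk Axt


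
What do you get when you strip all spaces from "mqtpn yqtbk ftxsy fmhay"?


Input string: 'mqtpn yqtbk ftxsy fmhay'
Operation: remove all spaces
Words: 'mqtpn', 'yqtbk', 'ftxsy', 'fmhay'
Join without spaces: mqtpnyqtbkftxsyfmhay


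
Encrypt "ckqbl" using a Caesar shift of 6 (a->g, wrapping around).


Input: 'ckqbl', shift = 6
Operation: for each letter, (position + 6) mod 26
Mapping: 'c'(2+6=8)->'i', 'k'(10+6=16)->'q', 'q'(16+6=22)->'w', 'b'(1+6=7)->'h', 'l'(11+6=17)->'r'
Result: iqwhr


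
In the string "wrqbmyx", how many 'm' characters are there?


Input string: 'wrqbmyx'
Target character: 'm'
Scan each position: s[4]='m'
Matches found at indices: 4
Total: 1


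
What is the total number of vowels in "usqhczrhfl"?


Input string: 'usqhczrhfl'
Operation: count vowels (a, e, i, o, u)
Scan: s[0]='u' (vowel), s[1]='s', s[2]='q', s[3]='h', s[4]='c', s[5]='z', s[6]='r', s[7]='h', s[8]='f', s[9]='l'
Vowels found: 1
Result: 1


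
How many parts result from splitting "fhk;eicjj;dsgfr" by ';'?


Input string: 'fhk;eicjj;dsgfr'
Delimiter: ';'
Split result: 'fhk', 'eicjj', 'dsgfr'
Number of parts: 3


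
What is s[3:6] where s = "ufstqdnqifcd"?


Input string: 'ufstqdnqifcd'
Operation: slice [3:6]
Extract characters: s[3]='t', s[4]='q', s[5]='d'
Result: tqd


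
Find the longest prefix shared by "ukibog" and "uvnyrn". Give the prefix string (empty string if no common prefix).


String 1: 'ukibog'
String 2: 'uvnyrn'
Compare position by position:
pos 0: 'u' vs 'u' match
pos 1: 'k' vs 'v' differ -> stop
Longest common prefix: "u" (length 1)


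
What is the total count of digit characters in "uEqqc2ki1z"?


Input string: 'uEqqc2ki1z'
Operation: count digit characters (0-9)
Scan: 'u', 'E', 'q', 'q', 'c', '2'(digit), 'k', 'i', '1'(digit), 'z'
Digits found: 2
Result: 2


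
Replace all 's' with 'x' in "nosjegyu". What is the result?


Input string: 'nosjegyu'
Operation: replace 's' with 'x'
Positions of 's': 2
After replacement: noxjegyu


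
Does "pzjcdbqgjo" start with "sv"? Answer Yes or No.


Input string: 'pzjcdbqgjo'
Prefix to check: 'sv'
First 2 characters of input: 'pz'
Match: False
Result: No


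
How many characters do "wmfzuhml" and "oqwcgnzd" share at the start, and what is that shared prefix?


String 1: 'wmfzuhml'
String 2: 'oqwcgnzd'
Compare position by position:
pos 0: 'w' vs 'o' differ -> stop
Longest common prefix: "" (length 0)


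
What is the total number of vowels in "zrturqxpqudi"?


Input string: 'zrturqxpqudi'
Operation: count vowels (a, e, i, o, u)
Scan: s[0]='z', s[1]='r', s[2]='t', s[3]='u' (vowel), s[4]='r', s[5]='q', s[6]='x', s[7]='p', s[8]='q', s[9]='u' (vowel), s[10]='d', s[11]='i' (vowel)
Vowels found: 3
Result: 3


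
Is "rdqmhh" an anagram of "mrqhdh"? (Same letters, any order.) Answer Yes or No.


String 1: 'mrqhdh' -> sorted: 'dhhmqr'
String 2: 'rdqmhh' -> sorted: 'dhhmqr'
Compare sorted forms: 'dhhmqr' == 'dhhmqr'
Anagram: Yes


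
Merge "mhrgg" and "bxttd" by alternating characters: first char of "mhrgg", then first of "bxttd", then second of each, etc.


String 1: 'mhrgg'
String 2: 'bxttd'
Operation: alternate characters
Pairs: 'm'+'b', 'h'+'x', 'r'+'t', 'g'+'t', 'g'+'d'
Result: mbhxrtgtgd


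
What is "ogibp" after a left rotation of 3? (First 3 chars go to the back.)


Input: 'ogibp', shift = 3
Operation: split at index 3 and swap parts
Front part s[0:3] = 'ogi'
Back part s[3:] = 'bp'
Rotated = back + front = 'bp' + 'ogi'
Result: bpogi


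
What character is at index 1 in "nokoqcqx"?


Input string: 'nokoqcqx'
Operation: get character at index 1
Index mapping: s[0]='n', s[1]='o'
Result: 'o'


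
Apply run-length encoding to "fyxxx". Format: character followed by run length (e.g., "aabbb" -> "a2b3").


Input: 'fyxxx'
Operation: identify consecutive runs
Runs: 'f' -> f1, 'y' -> y1, 'xxx' -> x3
Encoded: f1y1x3


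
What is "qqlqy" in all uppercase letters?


Input string: 'qqlqy'
Operation: convert each letter to uppercase
Mapping: 'q'->'Q', 'q'->'Q', 'l'->'L', 'q'->'Q', 'y'->'Y'
Result: QQLQY


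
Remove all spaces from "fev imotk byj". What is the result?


Input string: 'fev imotk byj'
Operation: remove all spaces
Words: 'fev', 'imotk', 'byj'
Join without spaces: fevimotkbyj


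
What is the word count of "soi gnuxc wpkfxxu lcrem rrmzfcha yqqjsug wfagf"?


Input string: 'soi gnuxc wpkfxxu lcrem rrmzfcha yqqjsug wfagf'
Operation: split by spaces
Words found: 'soi', 'gnuxc', 'wpkfxxu', 'lcrem', 'rrmzfcha', 'yqqjsug', 'wfagf'
Word count: 7


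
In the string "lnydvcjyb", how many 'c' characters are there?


Input string: 'lnydvcjyb'
Target character: 'c'
Scan each position: s[5]='c'
Matches found at indices: 5
Total: 1


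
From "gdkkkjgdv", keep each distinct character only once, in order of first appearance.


Input: 'gdkkkjgdv'
Operation: keep first occurrence of each character
Scan: s[0]='g' new -> keep; s[1]='d' new -> keep; s[2]='k' new -> keep; s[3]='k' seen -> skip; s[4]='k' seen -> skip; s[5]='j' new -> keep; s[6]='g' seen -> skip; s[7]='d' seen -> skip; s[8]='v' new -> keep
Result: gdkjv


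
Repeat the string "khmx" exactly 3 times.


Input string: 'khmx'
Operation: repeat 3 times
Concatenation: 'khmx' + 'khmx' + 'khmx'
Result: khmxkhmxkhmx


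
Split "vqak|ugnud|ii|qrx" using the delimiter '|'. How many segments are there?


Input string: 'vqak|ugnud|ii|qrx'
Delimiter: '|'
Split result: 'vqak', 'ugnud', 'ii', 'qrx'
Number of parts: 4


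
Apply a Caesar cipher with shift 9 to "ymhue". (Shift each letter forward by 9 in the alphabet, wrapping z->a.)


Input: 'ymhue', shift = 9
Operation: for each letter, (position + 9) mod 26
Mapping: 'y'(24+9=33, 33 mod 26=7)->'h', 'm'(12+9=21)->'v', 'h'(7+9=16)->'q', 'u'(20+9=29, 29 mod 26=3)->'d', 'e'(4+9=13)->'n'
Result: hvqdn


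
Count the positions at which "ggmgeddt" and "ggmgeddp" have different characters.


String 1: 'ggmgeddt'
String 2: 'ggmgeddp'
Compare each position: pos 0: 'g'=='g', pos 1: 'g'=='g', pos 2: 'm'=='m', pos 3: 'g'=='g', pos 4: 'e'=='e', pos 5: 'd'=='d', pos 6: 'd'=='d', pos 7: 't'!='p'
Differing positions: 1
Hamming distance: 1


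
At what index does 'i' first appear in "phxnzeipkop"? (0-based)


Input string: 'phxnzeipkop'
Target: 'i'
Scanning left to right: s[0]='p', s[1]='h', s[2]='x', s[3]='n', s[4]='z', s[5]='e', s[6]='i'
First match at index: 6


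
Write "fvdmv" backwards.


Input string: 'fvdmv'
Operation: reverse character order
Original order: 'f' -> 'v' -> 'd' -> 'm' -> 'v'
Reversed order: 'v' -> 'm' -> 'd' -> 'v' -> 'f'
Result: vmdvf


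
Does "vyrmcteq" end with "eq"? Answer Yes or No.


Input string: 'vyrmcteq'
Suffix to check: 'eq'
Last 2 characters of input: 'eq'
Match: True
Result: Yes


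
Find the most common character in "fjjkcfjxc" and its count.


Input: 'fjjkcfjxc'
Operation: tally each character
Counts: 'c':2, 'f':2, 'j':3, 'k':1, 'x':1
Maximum: 'j' appears 3 times


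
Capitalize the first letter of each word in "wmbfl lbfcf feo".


Input string: 'wmbfl lbfcf feo'
Operation: capitalize first letter of each word
Word transformations: 'wmbfl'->'Wmbfl', 'lbfcf'->'Lbfcf', 'feo'->'Feo'
Result: Wmbfl Lbfcf Feo


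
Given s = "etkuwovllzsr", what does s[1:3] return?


Input string: 'etkuwovllzsr'
Operation: slice [1:3]
Extract characters: s[1]='t', s[2]='k'
Result: tk


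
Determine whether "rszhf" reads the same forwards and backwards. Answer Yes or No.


Input string: 'rszhf'
Reversed: 'fhzsr'
Compare pairs: s[0]='r' vs s[4]='f' (mismatch), s[1]='s' vs s[3]='h' (mismatch)
Palindrome: No


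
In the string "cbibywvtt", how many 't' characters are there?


Input string: 'cbibywvtt'
Target character: 't'
Scan each position: s[7]='t', s[8]='t'
Matches found at indices: 7, 8
Total: 2


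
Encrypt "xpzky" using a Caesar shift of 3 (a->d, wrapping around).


Input: 'xpzky', shift = 3
Operation: for each letter, (position + 3) mod 26
Mapping: 'x'(23+3=26, 26 mod 26=0)->'a', 'p'(15+3=18)->'s', 'z'(25+3=28, 28 mod 26=2)->'c', 'k'(10+3=13)->'n', 'y'(24+3=27, 27 mod 26=1)->'b'
Result: ascnb


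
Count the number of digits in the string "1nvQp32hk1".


Input string: '1nvQp32hk1'
Operation: count digit characters (0-9)
Scan: '1'(digit), 'n', 'v', 'Q', 'p', '3'(digit), '2'(digit), 'h', 'k', '1'(digit)
Digits found: 4
Result: 4


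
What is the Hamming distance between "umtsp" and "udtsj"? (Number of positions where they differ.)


String 1: 'umtsp'
String 2: 'udtsj'
Compare each position: pos 0: 'u'=='u', pos 1: 'm'!='d', pos 2: 't'=='t', pos 3: 's'=='s', pos 4: 'p'!='j'
Differing positions: 2
Hamming distance: 2


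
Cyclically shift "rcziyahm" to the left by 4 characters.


Input: 'rcziyahm', shift = 4
Operation: split at index 4 and swap parts
Front part s[0:4] = 'rczi'
Back part s[4:] = 'yahm'
Rotated = back + front = 'yahm' + 'rczi'
Result: yahmrczi


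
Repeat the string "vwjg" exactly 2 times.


Input string: 'vwjg'
Operation: repeat 2 times
Concatenation: 'vwjg' + 'vwjg'
Result: vwjgvwjg


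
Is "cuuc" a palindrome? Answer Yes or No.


Input string: 'cuuc'
Reversed: 'cuuc'
Compare pairs: s[0]='c' vs s[3]='c' (match), s[1]='u' vs s[2]='u' (match)
Palindrome: Yes


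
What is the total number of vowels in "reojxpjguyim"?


Input string: 'reojxpjguyim'
Operation: count vowels (a, e, i, o, u)
Scan: s[0]='r', s[1]='e' (vowel), s[2]='o' (vowel), s[3]='j', s[4]='x', s[5]='p', s[6]='j', s[7]='g', s[8]='u' (vowel), s[9]='y', s[10]='i' (vowel), s[11]='m'
Vowels found: 4
Result: 4


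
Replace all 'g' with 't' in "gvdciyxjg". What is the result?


Input string: 'gvdciyxjg'
Operation: replace 'g' with 't'
Positions of 'g': 0, 8
After replacement: tvdciyxjt


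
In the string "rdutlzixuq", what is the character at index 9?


Input string: 'rdutlzixuq'
Operation: get character at index 9
Index mapping: s[0]='r', s[1]='d', s[2]='u', s[3]='t', s[4]='l', s[5]='z', s[6]='i', s[7]='x', s[8]='u', s[9]='q'
Result: 'q'


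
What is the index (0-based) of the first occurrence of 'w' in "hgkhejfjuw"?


Input string: 'hgkhejfjuw'
Target: 'w'
Scanning left to right: s[0]='h', s[1]='g', s[2]='k', s[3]='h', s[4]='e', s[5]='j', s[6]='f', s[7]='j', s[8]='u', s[9]='w'
First match at index: 9


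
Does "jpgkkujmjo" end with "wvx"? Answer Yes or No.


Input string: 'jpgkkujmjo'
Suffix to check: 'wvx'
Last 3 characters of input: 'mjo'
Match: False
Result: No


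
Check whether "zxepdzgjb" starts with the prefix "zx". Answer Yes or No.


Input string: 'zxepdzgjb'
Prefix to check: 'zx'
First 2 characters of input: 'zx'
Match: True
Result: Yes


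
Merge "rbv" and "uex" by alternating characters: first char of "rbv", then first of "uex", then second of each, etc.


String 1: 'rbv'
String 2: 'uex'
Operation: alternate characters
Pairs: 'r'+'u', 'b'+'e', 'v'+'x'
Result: rubevx


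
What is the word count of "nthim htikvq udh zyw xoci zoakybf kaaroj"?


Input string: 'nthim htikvq udh zyw xoci zoakybf kaaroj'
Operation: split by spaces
Words found: 'nthim', 'htikvq', 'udh', 'zyw', 'xoci', 'zoakybf', 'kaaroj'
Word count: 7


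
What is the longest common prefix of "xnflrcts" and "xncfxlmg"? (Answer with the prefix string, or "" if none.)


String 1: 'xnflrcts'
String 2: 'xncfxlmg'
Compare position by position:
pos 0: 'x' vs 'x' match
pos 1: 'n' vs 'n' match
pos 2: 'f' vs 'c' differ -> stop
Longest common prefix: "xn" (length 2)


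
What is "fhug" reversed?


Input string: 'fhug'
Operation: reverse character order
Original order: 'f' -> 'h' -> 'u' -> 'g'
Reversed order: 'g' -> 'u' -> 'h' -> 'f'
Result: guhf


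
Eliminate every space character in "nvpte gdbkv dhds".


Input string: 'nvpte gdbkv dhds'
Operation: remove all spaces
Words: 'nvpte', 'gdbkv', 'dhds'
Join without spaces: nvptegdbkvdhds


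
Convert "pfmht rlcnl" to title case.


Input string: 'pfmht rlcnl'
Operation: capitalize first letter of each word
Word transformations: 'pfmht'->'Pfmht', 'rlcnl'->'Rlcnl'
Result: Pfmht Rlcnl


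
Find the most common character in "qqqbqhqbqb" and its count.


Input: 'qqqbqhqbqb'
Operation: tally each character
Counts: 'b':3, 'h':1, 'q':6
Maximum: 'q' appears 6 times


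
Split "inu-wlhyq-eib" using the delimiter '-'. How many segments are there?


Input string: 'inu-wlhyq-eib'
Delimiter: '-'
Split result: 'inu', 'wlhyq', 'eib'
Number of parts: 3


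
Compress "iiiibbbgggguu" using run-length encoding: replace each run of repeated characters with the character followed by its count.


Input: 'iiiibbbgggguu'
Operation: identify consecutive runs
Runs: 'iiii' -> i4, 'bbb' -> b3, 'gggg' -> g4, 'uu' -> u2
Encoded: i4b3g4u2


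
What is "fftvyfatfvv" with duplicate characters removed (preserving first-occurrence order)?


Input: 'fftvyfatfvv'
Operation: keep first occurrence of each character
Scan: s[0]='f' new -> keep; s[1]='f' seen -> skip; s[2]='t' new -> keep; s[3]='v' new -> keep; s[4]='y' new -> keep; s[5]='f' seen -> skip; s[6]='a' new -> keep; s[7]='t' seen -> skip; s[8]='f' seen -> skip; s[9]='v' seen -> skip; s[10]='v' seen -> skip
Result: ftvya


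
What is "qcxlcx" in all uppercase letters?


Input string: 'qcxlcx'
Operation: convert each letter to uppercase
Mapping: 'q'->'Q', 'c'->'C', 'x'->'X', 'l'->'L', 'c'->'C', 'x'->'X'
Result: QCXLCX


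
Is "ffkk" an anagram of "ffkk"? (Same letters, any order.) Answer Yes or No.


String 1: 'ffkk' -> sorted: 'ffkk'
String 2: 'ffkk' -> sorted: 'ffkk'
Compare sorted forms: 'ffkk' == 'ffkk'
Anagram: Yes


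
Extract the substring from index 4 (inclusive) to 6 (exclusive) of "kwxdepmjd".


Input string: 'kwxdepmjd'
Operation: slice [4:6]
Extract characters: s[4]='e', s[5]='p'
Result: ep


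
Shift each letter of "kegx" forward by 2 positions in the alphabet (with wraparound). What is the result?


Input: 'kegx', shift = 2
Operation: for each letter, (position + 2) mod 26
Mapping: 'k'(10+2=12)->'m', 'e'(4+2=6)->'g', 'g'(6+2=8)->'i', 'x'(23+2=25)->'z'
Result: mgiz


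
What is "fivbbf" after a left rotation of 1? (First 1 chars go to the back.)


Input: 'fivbbf', shift = 1
Operation: split at index 1 and swap parts
Front part s[0:1] = 'f'
Back part s[1:] = 'ivbbf'
Rotated = back + front = 'ivbbf' + 'f'
Result: ivbbff


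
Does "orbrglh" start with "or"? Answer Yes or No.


Input string: 'orbrglh'
Prefix to check: 'or'
First 2 characters of input: 'or'
Match: True
Result: Yes


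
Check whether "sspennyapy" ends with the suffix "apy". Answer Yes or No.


Input string: 'sspennyapy'
Suffix to check: 'apy'
Last 3 characters of input: 'apy'
Match: True
Result: Yes


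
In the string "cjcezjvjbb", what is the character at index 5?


Input string: 'cjcezjvjbb'
Operation: get character at index 5
Index mapping: s[0]='c', s[1]='j', s[2]='c', s[3]='e', s[4]='z', s[5]='j'
Result: 'j'


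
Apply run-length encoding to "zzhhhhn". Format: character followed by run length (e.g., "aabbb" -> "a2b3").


Input: 'zzhhhhn'
Operation: identify consecutive runs
Runs: 'zz' -> z2, 'hhhh' -> h4, 'n' -> n1
Encoded: z2h4n1


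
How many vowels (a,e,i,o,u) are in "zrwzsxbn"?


Input string: 'zrwzsxbn'
Operation: count vowels (a, e, i, o, u)
Scan: s[0]='z', s[1]='r', s[2]='w', s[3]='z', s[4]='s', s[5]='x', s[6]='b', s[7]='n'
Vowels found: 0
Result: 0


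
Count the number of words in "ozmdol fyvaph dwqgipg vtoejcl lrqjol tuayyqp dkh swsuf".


Input string: 'ozmdol fyvaph dwqgipg vtoejcl lrqjol tuayyqp dkh swsuf'
Operation: split by spaces
Words found: 'ozmdol', 'fyvaph', 'dwqgipg', 'vtoejcl', 'lrqjol', 'tuayyqp', 'dkh', 'swsuf'
Word count: 8


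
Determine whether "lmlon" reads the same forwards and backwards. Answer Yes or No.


Input string: 'lmlon'
Reversed: 'nolml'
Compare pairs: s[0]='l' vs s[4]='n' (mismatch), s[1]='m' vs s[3]='o' (mismatch)
Palindrome: No


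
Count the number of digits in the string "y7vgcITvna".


Input string: 'y7vgcITvna'
Operation: count digit characters (0-9)
Scan: 'y', '7'(digit), 'v', 'g', 'c', 'I', 'T', 'v', 'n', 'a'
Digits found: 1
Result: 1


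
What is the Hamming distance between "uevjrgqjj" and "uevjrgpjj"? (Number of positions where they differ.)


String 1: 'uevjrgqjj'
String 2: 'uevjrgpjj'
Compare each position: pos 0: 'u'=='u', pos 1: 'e'=='e', pos 2: 'v'=='v', pos 3: 'j'=='j', pos 4: 'r'=='r', pos 5: 'g'=='g', pos 6: 'q'!='p', pos 7: 'j'=='j', pos 8: 'j'=='j'
Differing positions: 1
Hamming distance: 1


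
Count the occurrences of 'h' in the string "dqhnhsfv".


Input string: 'dqhnhsfv'
Target character: 'h'
Scan each position: s[2]='h', s[4]='h'
Matches found at indices: 2, 4
Total: 2


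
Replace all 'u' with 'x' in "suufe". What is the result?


Input string: 'suufe'
Operation: replace 'u' with 'x'
Positions of 'u': 1, 2
After replacement: sxxfe


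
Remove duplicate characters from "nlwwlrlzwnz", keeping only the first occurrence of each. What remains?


Input: 'nlwwlrlzwnz'
Operation: keep first occurrence of each character
Scan: s[0]='n' new -> keep; s[1]='l' new -> keep; s[2]='w' new -> keep; s[3]='w' seen -> skip; s[4]='l' seen -> skip; s[5]='r' new -> keep; s[6]='l' seen -> skip; s[7]='z' new -> keep; s[8]='w' seen -> skip; s[9]='n' seen -> skip; s[10]='z' seen -> skip
Result: nlwrz


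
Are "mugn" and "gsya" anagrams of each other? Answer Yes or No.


String 1: 'mugn' -> sorted: 'gmnu'
String 2: 'gsya' -> sorted: 'agsy'
Compare sorted forms: 'gmnu' != 'agsy'
Anagram: No


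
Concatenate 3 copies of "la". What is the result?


Input string: 'la'
Operation: repeat 3 times
Concatenation: 'la' + 'la' + 'la'
Result: lalala


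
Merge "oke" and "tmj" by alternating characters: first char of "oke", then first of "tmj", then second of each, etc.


String 1: 'oke'
String 2: 'tmj'
Operation: alternate characters
Pairs: 'o'+'t', 'k'+'m', 'e'+'j'
Result: otkmej


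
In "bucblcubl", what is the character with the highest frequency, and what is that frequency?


Input: 'bucblcubl'
Operation: tally each character
Counts: 'b':3, 'c':2, 'l':2, 'u':2
Maximum: 'b' appears 3 times


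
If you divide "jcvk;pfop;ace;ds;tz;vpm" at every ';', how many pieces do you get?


Input string: 'jcvk;pfop;ace;ds;tz;vpm'
Delimiter: ';'
Split result: 'jcvk', 'pfop', 'ace', 'ds', 'tz', 'vpm'
Number of parts: 6


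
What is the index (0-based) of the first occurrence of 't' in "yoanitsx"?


Input string: 'yoanitsx'
Target: 't'
Scanning left to right: s[0]='y', s[1]='o', s[2]='a', s[3]='n', s[4]='i', s[5]='t'
First match at index: 5


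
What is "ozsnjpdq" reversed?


Input string: 'ozsnjpdq'
Operation: reverse character order
Original order: 'o' -> 'z' -> 's' -> 'n' -> 'j' -> 'p' -> 'd' -> 'q'
Reversed order: 'q' -> 'd' -> 'p' -> 'j' -> 'n' -> 's' -> 'z' -> 'o'
Result: qdpjnszo


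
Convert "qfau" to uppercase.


Input string: 'qfau'
Operation: convert each letter to uppercase
Mapping: 'q'->'Q', 'f'->'F', 'a'->'A', 'u'->'U'
Result: QFAU


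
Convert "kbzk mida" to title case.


Input string: 'kbzk mida'
Operation: capitalize first letter of each word
Word transformations: 'kbzk'->'Kbzk', 'mida'->'Mida'
Result: Kbzk Mida


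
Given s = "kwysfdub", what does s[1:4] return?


Input string: 'kwysfdub'
Operation: slice [1:4]
Extract characters: s[1]='w', s[2]='y', s[3]='s'
Result: wys


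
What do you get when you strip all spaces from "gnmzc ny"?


Input string: 'gnmzc ny'
Operation: remove all spaces
Words: 'gnmzc', 'ny'
Join without spaces: gnmzcny


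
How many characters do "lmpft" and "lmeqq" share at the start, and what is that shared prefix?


String 1: 'lmpft'
String 2: 'lmeqq'
Compare position by position:
pos 0: 'l' vs 'l' match
pos 1: 'm' vs 'm' match
pos 2: 'p' vs 'e' differ -> stop
Longest common prefix: "lm" (length 2)


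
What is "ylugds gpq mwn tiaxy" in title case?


Input string: 'ylugds gpq mwn tiaxy'
Operation: capitalize first letter of each word
Word transformations: 'ylugds'->'Ylugds', 'gpq'->'Gpq', 'mwn'->'Mwn', 'tiaxy'->'Tiaxy'
Result: Ylugds Gpq Mwn Tiaxy


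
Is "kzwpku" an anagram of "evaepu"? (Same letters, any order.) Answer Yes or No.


String 1: 'evaepu' -> sorted: 'aeepuv'
String 2: 'kzwpku' -> sorted: 'kkpuwz'
Compare sorted forms: 'aeepuv' != 'kkpuwz'
Anagram: No


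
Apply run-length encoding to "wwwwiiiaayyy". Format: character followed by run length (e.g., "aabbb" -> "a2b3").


Input: 'wwwwiiiaayyy'
Operation: identify consecutive runs
Runs: 'wwww' -> w4, 'iii' -> i3, 'aa' -> a2, 'yyy' -> y3
Encoded: w4i3a2y3


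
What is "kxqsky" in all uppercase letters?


Input string: 'kxqsky'
Operation: convert each letter to uppercase
Mapping: 'k'->'K', 'x'->'X', 'q'->'Q', 's'->'S', 'k'->'K', 'y'->'Y'
Result: KXQSKY


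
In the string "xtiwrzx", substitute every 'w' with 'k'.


Input string: 'xtiwrzx'
Operation: replace 'w' with 'k'
Positions of 'w': 3
After replacement: xtikrzx


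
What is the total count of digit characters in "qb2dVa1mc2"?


Input string: 'qb2dVa1mc2'
Operation: count digit characters (0-9)
Scan: 'q', 'b', '2'(digit), 'd', 'V', 'a', '1'(digit), 'm', 'c', '2'(digit)
Digits found: 3
Result: 3


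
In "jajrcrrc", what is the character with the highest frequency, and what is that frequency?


Input: 'jajrcrrc'
Operation: tally each character
Counts: 'a':1, 'c':2, 'j':2, 'r':3
Maximum: 'r' appears 3 times


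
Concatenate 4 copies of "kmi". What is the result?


Input string: 'kmi'
Operation: repeat 4 times
Concatenation: 'kmi' + 'kmi' + 'kmi' + 'kmi'
Result: kmikmikmikmi


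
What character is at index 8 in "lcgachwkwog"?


Input string: 'lcgachwkwog'
Operation: get character at index 8
Index mapping: s[0]='l', s[1]='c', s[2]='g', s[3]='a', s[4]='c', s[5]='h', s[6]='w', s[7]='k', s[8]='w'
Result: 'w'


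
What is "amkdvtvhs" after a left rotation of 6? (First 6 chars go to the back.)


Input: 'amkdvtvhs', shift = 6
Operation: split at index 6 and swap parts
Front part s[0:6] = 'amkdvt'
Back part s[6:] = 'vhs'
Rotated = back + front = 'vhs' + 'amkdvt'
Result: vhsamkdvt


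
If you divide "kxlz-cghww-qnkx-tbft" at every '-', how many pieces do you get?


Input string: 'kxlz-cghww-qnkx-tbft'
Delimiter: '-'
Split result: 'kxlz', 'cghww', 'qnkx', 'tbft'
Number of parts: 4


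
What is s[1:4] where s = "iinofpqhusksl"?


Input string: 'iinofpqhusksl'
Operation: slice [1:4]
Extract characters: s[1]='i', s[2]='n', s[3]='o'
Result: ino


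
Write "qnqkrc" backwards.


Input string: 'qnqkrc'
Operation: reverse character order
Original order: 'q' -> 'n' -> 'q' -> 'k' -> 'r' -> 'c'
Reversed order: 'c' -> 'r' -> 'k' -> 'q' -> 'n' -> 'q'
Result: crkqnq


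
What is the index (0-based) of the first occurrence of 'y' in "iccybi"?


Input string: 'iccybi'
Target: 'y'
Scanning left to right: s[0]='i', s[1]='c', s[2]='c', s[3]='y'
First match at index: 3


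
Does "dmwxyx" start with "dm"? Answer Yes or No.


Input string: 'dmwxyx'
Prefix to check: 'dm'
First 2 characters of input: 'dm'
Match: True
Result: Yes


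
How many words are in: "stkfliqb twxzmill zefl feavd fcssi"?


Input string: 'stkfliqb twxzmill zefl feavd fcssi'
Operation: split by spaces
Words found: 'stkfliqb', 'twxzmill', 'zefl', 'feavd', 'fcssi'
Word count: 5


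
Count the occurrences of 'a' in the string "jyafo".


Input string: 'jyafo'
Target character: 'a'
Scan each position: s[2]='a'
Matches found at indices: 2
Total: 1


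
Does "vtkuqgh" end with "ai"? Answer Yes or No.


Input string: 'vtkuqgh'
Suffix to check: 'ai'
Last 2 characters of input: 'gh'
Match: False
Result: No


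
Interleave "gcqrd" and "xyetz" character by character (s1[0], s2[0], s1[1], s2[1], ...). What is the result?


String 1: 'gcqrd'
String 2: 'xyetz'
Operation: alternate characters
Pairs: 'g'+'x', 'c'+'y', 'q'+'e', 'r'+'t', 'd'+'z'
Result: gxcyqertdz


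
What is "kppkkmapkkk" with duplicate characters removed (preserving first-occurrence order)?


Input: 'kppkkmapkkk'
Operation: keep first occurrence of each character
Scan: s[0]='k' new -> keep; s[1]='p' new -> keep; s[2]='p' seen -> skip; s[3]='k' seen -> skip; s[4]='k' seen -> skip; s[5]='m' new -> keep; s[6]='a' new -> keep; s[7]='p' seen -> skip; s[8]='k' seen -> skip; s[9]='k' seen -> skip; s[10]='k' seen -> skip
Result: kpma


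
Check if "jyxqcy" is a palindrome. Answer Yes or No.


Input string: 'jyxqcy'
Reversed: 'ycqxyj'
Compare pairs: s[0]='j' vs s[5]='y' (mismatch), s[1]='y' vs s[4]='c' (mismatch), s[2]='x' vs s[3]='q' (mismatch)
Palindrome: No


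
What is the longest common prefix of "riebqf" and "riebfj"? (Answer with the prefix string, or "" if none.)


String 1: 'riebqf'
String 2: 'riebfj'
Compare position by position:
pos 0: 'r' vs 'r' match
pos 1: 'i' vs 'i' match
pos 2: 'e' vs 'e' match
pos 3: 'b' vs 'b' match
pos 4: 'q' vs 'f' differ -> stop
Longest common prefix: "rieb" (length 4)


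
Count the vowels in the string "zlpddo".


Input string: 'zlpddo'
Operation: count vowels (a, e, i, o, u)
Scan: s[0]='z', s[1]='l', s[2]='p', s[3]='d', s[4]='d', s[5]='o' (vowel)
Vowels found: 1
Result: 1


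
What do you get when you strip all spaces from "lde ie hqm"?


Input string: 'lde ie hqm'
Operation: remove all spaces
Words: 'lde', 'ie', 'hqm'
Join without spaces: ldeiehqm


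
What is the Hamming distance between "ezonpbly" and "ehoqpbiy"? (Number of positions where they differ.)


String 1: 'ezonpbly'
String 2: 'ehoqpbiy'
Compare each position: pos 0: 'e'=='e', pos 1: 'z'!='h', pos 2: 'o'=='o', pos 3: 'n'!='q', pos 4: 'p'=='p', pos 5: 'b'=='b', pos 6: 'l'!='i', pos 7: 'y'=='y'
Differing positions: 3
Hamming distance: 3


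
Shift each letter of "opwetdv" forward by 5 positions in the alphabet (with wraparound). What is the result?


Input: 'opwetdv', shift = 5
Operation: for each letter, (position + 5) mod 26
Mapping: 'o'(14+5=19)->'t', 'p'(15+5=20)->'u', 'w'(22+5=27, 27 mod 26=1)->'b', 'e'(4+5=9)->'j', 't'(19+5=24)->'y', 'd'(3+5=8)->'i', 'v'(21+5=26, 26 mod 26=0)->'a'
Result: tubjyia


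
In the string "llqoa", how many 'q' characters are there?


Input string: 'llqoa'
Target character: 'q'
Scan each position: s[2]='q'
Matches found at indices: 2
Total: 1


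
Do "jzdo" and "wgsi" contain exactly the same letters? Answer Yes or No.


String 1: 'jzdo' -> sorted: 'djoz'
String 2: 'wgsi' -> sorted: 'gisw'
Compare sorted forms: 'djoz' != 'gisw'
Anagram: No


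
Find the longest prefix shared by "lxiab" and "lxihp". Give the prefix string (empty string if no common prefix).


String 1: 'lxiab'
String 2: 'lxihp'
Compare position by position:
pos 0: 'l' vs 'l' match
pos 1: 'x' vs 'x' match
pos 2: 'i' vs 'i' match
pos 3: 'a' vs 'h' differ -> stop
Longest common prefix: "lxi" (length 3)


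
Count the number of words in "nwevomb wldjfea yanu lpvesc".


Input string: 'nwevomb wldjfea yanu lpvesc'
Operation: split by spaces
Words found: 'nwevomb', 'wldjfea', 'yanu', 'lpvesc'
Word count: 4


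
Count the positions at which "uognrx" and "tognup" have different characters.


String 1: 'uognrx'
String 2: 'tognup'
Compare each position: pos 0: 'u'!='t', pos 1: 'o'=='o', pos 2: 'g'=='g', pos 3: 'n'=='n', pos 4: 'r'!='u', pos 5: 'x'!='p'
Differing positions: 3
Hamming distance: 3


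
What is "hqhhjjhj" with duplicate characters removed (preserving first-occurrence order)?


Input: 'hqhhjjhj'
Operation: keep first occurrence of each character
Scan: s[0]='h' new -> keep; s[1]='q' new -> keep; s[2]='h' seen -> skip; s[3]='h' seen -> skip; s[4]='j' new -> keep; s[5]='j' seen -> skip; s[6]='h' seen -> skip; s[7]='j' seen -> skip
Result: hqj


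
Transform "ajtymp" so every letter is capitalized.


Input string: 'ajtymp'
Operation: convert each letter to uppercase
Mapping: 'a'->'A', 'j'->'J', 't'->'T', 'y'->'Y', 'm'->'M', 'p'->'P'
Result: AJTYMP


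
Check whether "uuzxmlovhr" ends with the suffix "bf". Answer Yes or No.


Input string: 'uuzxmlovhr'
Suffix to check: 'bf'
Last 2 characters of input: 'hr'
Match: False
Result: No


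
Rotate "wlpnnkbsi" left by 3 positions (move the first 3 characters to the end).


Input: 'wlpnnkbsi', shift = 3
Operation: split at index 3 and swap parts
Front part s[0:3] = 'wlp'
Back part s[3:] = 'nnkbsi'
Rotated = back + front = 'nnkbsi' + 'wlp'
Result: nnkbsiwlp


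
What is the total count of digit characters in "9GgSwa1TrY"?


Input string: '9GgSwa1TrY'
Operation: count digit characters (0-9)
Scan: '9'(digit), 'G', 'g', 'S', 'w', 'a', '1'(digit), 'T', 'r', 'Y'
Digits found: 2
Result: 2


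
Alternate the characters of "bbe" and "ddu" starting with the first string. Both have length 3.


String 1: 'bbe'
String 2: 'ddu'
Operation: alternate characters
Pairs: 'b'+'d', 'b'+'d', 'e'+'u'
Result: bdbdeu


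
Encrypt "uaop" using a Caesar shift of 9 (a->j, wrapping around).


Input: 'uaop', shift = 9
Operation: for each letter, (position + 9) mod 26
Mapping: 'u'(20+9=29, 29 mod 26=3)->'d', 'a'(0+9=9)->'j', 'o'(14+9=23)->'x', 'p'(15+9=24)->'y'
Result: djxy


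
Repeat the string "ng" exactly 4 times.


Input string: 'ng'
Operation: repeat 4 times
Concatenation: 'ng' + 'ng' + 'ng' + 'ng'
Result: ngngngng


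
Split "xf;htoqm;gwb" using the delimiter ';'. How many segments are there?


Input string: 'xf;htoqm;gwb'
Delimiter: ';'
Split result: 'xf', 'htoqm', 'gwb'
Number of parts: 3


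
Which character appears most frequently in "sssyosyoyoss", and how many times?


Input: 'sssyosyoyoss'
Operation: tally each character
Counts: 'o':3, 's':6, 'y':3
Maximum: 's' appears 6 times


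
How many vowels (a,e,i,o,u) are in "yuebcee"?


Input string: 'yuebcee'
Operation: count vowels (a, e, i, o, u)
Scan: s[0]='y', s[1]='u' (vowel), s[2]='e' (vowel), s[3]='b', s[4]='c', s[5]='e' (vowel), s[6]='e' (vowel)
Vowels found: 4
Result: 4


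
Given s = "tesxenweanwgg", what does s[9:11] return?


Input string: 'tesxenweanwgg'
Operation: slice [9:11]
Extract characters: s[9]='n', s[10]='w'
Result: nw


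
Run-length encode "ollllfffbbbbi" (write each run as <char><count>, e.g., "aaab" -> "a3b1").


Input: 'ollllfffbbbbi'
Operation: identify consecutive runs
Runs: 'o' -> o1, 'llll' -> l4, 'fff' -> f3, 'bbbb' -> b4, 'i' -> i1
Encoded: o1l4f3b4i1


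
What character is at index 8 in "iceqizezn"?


Input string: 'iceqizezn'
Operation: get character at index 8
Index mapping: s[0]='i', s[1]='c', s[2]='e', s[3]='q', s[4]='i', s[5]='z', s[6]='e', s[7]='z', s[8]='n'
Result: 'n'


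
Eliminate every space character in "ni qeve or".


Input string: 'ni qeve or'
Operation: remove all spaces
Words: 'ni', 'qeve', 'or'
Join without spaces: niqeveor


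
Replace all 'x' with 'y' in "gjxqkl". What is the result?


Input string: 'gjxqkl'
Operation: replace 'x' with 'y'
Positions of 'x': 2
After replacement: gjyqkl


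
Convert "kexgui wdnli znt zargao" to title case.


Input string: 'kexgui wdnli znt zargao'
Operation: capitalize first letter of each word
Word transformations: 'kexgui'->'Kexgui', 'wdnli'->'Wdnli', 'znt'->'Znt', 'zargao'->'Zargao'
Result: Kexgui Wdnli Znt Zargao


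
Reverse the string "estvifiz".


Input string: 'estvifiz'
Operation: reverse character order
Original order: 'e' -> 's' -> 't' -> 'v' -> 'i' -> 'f' -> 'i' -> 'z'
Reversed order: 'z' -> 'i' -> 'f' -> 'i' -> 'v' -> 't' -> 's' -> 'e'
Result: zifivtse


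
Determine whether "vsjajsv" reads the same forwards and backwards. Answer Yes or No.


Input string: 'vsjajsv'
Reversed: 'vsjajsv'
Compare pairs: s[0]='v' vs s[6]='v' (match), s[1]='s' vs s[5]='s' (match), s[2]='j' vs s[4]='j' (match)
Palindrome: Yes


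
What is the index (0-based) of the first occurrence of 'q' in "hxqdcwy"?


Input string: 'hxqdcwy'
Target: 'q'
Scanning left to right: s[0]='h', s[1]='x', s[2]='q'
First match at index: 2


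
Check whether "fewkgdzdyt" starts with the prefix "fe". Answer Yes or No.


Input string: 'fewkgdzdyt'
Prefix to check: 'fe'
First 2 characters of input: 'fe'
Match: True
Result: Yes


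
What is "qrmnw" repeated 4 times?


Input string: 'qrmnw'
Operation: repeat 4 times
Concatenation: 'qrmnw' + 'qrmnw' + 'qrmnw' + 'qrmnw'
Result: qrmnwqrmnwqrmnwqrmnw


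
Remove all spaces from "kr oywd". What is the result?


Input string: 'kr oywd'
Operation: remove all spaces
Words: 'kr', 'oywd'
Join without spaces: kroywd


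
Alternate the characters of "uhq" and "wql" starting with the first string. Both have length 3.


String 1: 'uhq'
String 2: 'wql'
Operation: alternate characters
Pairs: 'u'+'w', 'h'+'q', 'q'+'l'
Result: uwhqql


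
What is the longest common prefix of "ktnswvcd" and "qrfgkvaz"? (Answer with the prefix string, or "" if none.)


String 1: 'ktnswvcd'
String 2: 'qrfgkvaz'
Compare position by position:
pos 0: 'k' vs 'q' differ -> stop
Longest common prefix: "" (length 0)


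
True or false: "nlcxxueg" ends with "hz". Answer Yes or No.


Input string: 'nlcxxueg'
Suffix to check: 'hz'
Last 2 characters of input: 'eg'
Match: False
Result: No


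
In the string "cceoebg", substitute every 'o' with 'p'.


Input string: 'cceoebg'
Operation: replace 'o' with 'p'
Positions of 'o': 3
After replacement: ccepebg


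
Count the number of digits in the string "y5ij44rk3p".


Input string: 'y5ij44rk3p'
Operation: count digit characters (0-9)
Scan: 'y', '5'(digit), 'i', 'j', '4'(digit), '4'(digit), 'r', 'k', '3'(digit), 'p'
Digits found: 4
Result: 4


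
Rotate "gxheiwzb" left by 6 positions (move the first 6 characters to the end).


Input: 'gxheiwzb', shift = 6
Operation: split at index 6 and swap parts
Front part s[0:6] = 'gxheiw'
Back part s[6:] = 'zb'
Rotated = back + front = 'zb' + 'gxheiw'
Result: zbgxheiw


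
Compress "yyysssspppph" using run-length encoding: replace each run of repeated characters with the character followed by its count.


Input: 'yyysssspppph'
Operation: identify consecutive runs
Runs: 'yyy' -> y3, 'ssss' -> s4, 'pppp' -> p4, 'h' -> h1
Encoded: y3s4p4h1


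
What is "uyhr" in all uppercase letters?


Input string: 'uyhr'
Operation: convert each letter to uppercase
Mapping: 'u'->'U', 'y'->'Y', 'h'->'H', 'r'->'R'
Result: UYHR


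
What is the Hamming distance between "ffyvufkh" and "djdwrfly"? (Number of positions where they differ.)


String 1: 'ffyvufkh'
String 2: 'djdwrfly'
Compare each position: pos 0: 'f'!='d', pos 1: 'f'!='j', pos 2: 'y'!='d', pos 3: 'v'!='w', pos 4: 'u'!='r', pos 5: 'f'=='f', pos 6: 'k'!='l', pos 7: 'h'!='y'
Differing positions: 7
Hamming distance: 7


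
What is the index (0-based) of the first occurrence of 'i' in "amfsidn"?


Input string: 'amfsidn'
Target: 'i'
Scanning left to right: s[0]='a', s[1]='m', s[2]='f', s[3]='s', s[4]='i'
First match at index: 4


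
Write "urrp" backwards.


Input string: 'urrp'
Operation: reverse character order
Original order: 'u' -> 'r' -> 'r' -> 'p'
Reversed order: 'p' -> 'r' -> 'r' -> 'u'
Result: prru


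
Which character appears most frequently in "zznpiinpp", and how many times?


Input: 'zznpiinpp'
Operation: tally each character
Counts: 'i':2, 'n':2, 'p':3, 'z':2
Maximum: 'p' appears 3 times


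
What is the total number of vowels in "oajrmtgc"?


Input string: 'oajrmtgc'
Operation: count vowels (a, e, i, o, u)
Scan: s[0]='o' (vowel), s[1]='a' (vowel), s[2]='j', s[3]='r', s[4]='m', s[5]='t', s[6]='g', s[7]='c'
Vowels found: 2
Result: 2


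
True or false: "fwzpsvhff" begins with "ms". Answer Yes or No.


Input string: 'fwzpsvhff'
Prefix to check: 'ms'
First 2 characters of input: 'fw'
Match: False
Result: No


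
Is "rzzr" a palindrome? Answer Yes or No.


Input string: 'rzzr'
Reversed: 'rzzr'
Compare pairs: s[0]='r' vs s[3]='r' (match), s[1]='z' vs s[2]='z' (match)
Palindrome: Yes


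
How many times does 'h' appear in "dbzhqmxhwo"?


Input string: 'dbzhqmxhwo'
Target character: 'h'
Scan each position: s[3]='h', s[7]='h'
Matches found at indices: 3, 7
Total: 2


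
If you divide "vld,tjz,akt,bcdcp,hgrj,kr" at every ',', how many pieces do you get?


Input string: 'vld,tjz,akt,bcdcp,hgrj,kr'
Delimiter: ','
Split result: 'vld', 'tjz', 'akt', 'bcdcp', 'hgrj', 'kr'
Number of parts: 6


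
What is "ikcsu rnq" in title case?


Input string: 'ikcsu rnq'
Operation: capitalize first letter of each word
Word transformations: 'ikcsu'->'Ikcsu', 'rnq'->'Rnq'
Result: Ikcsu Rnq


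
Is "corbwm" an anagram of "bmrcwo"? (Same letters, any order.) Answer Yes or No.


String 1: 'bmrcwo' -> sorted: 'bcmorw'
String 2: 'corbwm' -> sorted: 'bcmorw'
Compare sorted forms: 'bcmorw' == 'bcmorw'
Anagram: Yes


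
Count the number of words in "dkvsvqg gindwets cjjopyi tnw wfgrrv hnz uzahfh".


Input string: 'dkvsvqg gindwets cjjopyi tnw wfgrrv hnz uzahfh'
Operation: split by spaces
Words found: 'dkvsvqg', 'gindwets', 'cjjopyi', 'tnw', 'wfgrrv', 'hnz', 'uzahfh'
Word count: 7


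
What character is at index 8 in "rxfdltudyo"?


Input string: 'rxfdltudyo'
Operation: get character at index 8
Index mapping: s[0]='r', s[1]='x', s[2]='f', s[3]='d', s[4]='l', s[5]='t', s[6]='u', s[7]='d', s[8]='y'
Result: 'y'


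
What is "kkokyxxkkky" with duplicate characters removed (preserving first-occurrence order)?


Input: 'kkokyxxkkky'
Operation: keep first occurrence of each character
Scan: s[0]='k' new -> keep; s[1]='k' seen -> skip; s[2]='o' new -> keep; s[3]='k' seen -> skip; s[4]='y' new -> keep; s[5]='x' new -> keep; s[6]='x' seen -> skip; s[7]='k' seen -> skip; s[8]='k' seen -> skip; s[9]='k' seen -> skip; s[10]='y' seen -> skip
Result: koyx


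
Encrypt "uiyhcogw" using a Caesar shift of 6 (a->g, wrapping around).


Input: 'uiyhcogw', shift = 6
Operation: for each letter, (position + 6) mod 26
Mapping: 'u'(20+6=26, 26 mod 26=0)->'a', 'i'(8+6=14)->'o', 'y'(24+6=30, 30 mod 26=4)->'e', 'h'(7+6=13)->'n', 'c'(2+6=8)->'i', 'o'(14+6=20)->'u', 'g'(6+6=12)->'m', 'w'(22+6=28, 28 mod 26=2)->'c'
Result: aoeniumc


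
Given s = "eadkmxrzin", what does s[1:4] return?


Input string: 'eadkmxrzin'
Operation: slice [1:4]
Extract characters: s[1]='a', s[2]='d', s[3]='k'
Result: adk


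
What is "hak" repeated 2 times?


Input string: 'hak'
Operation: repeat 2 times
Concatenation: 'hak' + 'hak'
Result: hakhak


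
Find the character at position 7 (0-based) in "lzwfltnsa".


Input string: 'lzwfltnsa'
Operation: get character at index 7
Index mapping: s[0]='l', s[1]='z', s[2]='w', s[3]='f', s[4]='l', s[5]='t', s[6]='n', s[7]='s'
Result: 's'


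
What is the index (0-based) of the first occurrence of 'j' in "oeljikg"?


Input string: 'oeljikg'
Target: 'j'
Scanning left to right: s[0]='o', s[1]='e', s[2]='l', s[3]='j'
First match at index: 3


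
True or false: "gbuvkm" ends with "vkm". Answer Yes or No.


Input string: 'gbuvkm'
Suffix to check: 'vkm'
Last 3 characters of input: 'vkm'
Match: True
Result: Yes
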